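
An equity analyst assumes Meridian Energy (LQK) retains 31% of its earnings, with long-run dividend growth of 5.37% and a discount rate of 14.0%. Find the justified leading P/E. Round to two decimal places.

Payout ratio b = 1 − 0.31 = 0.69.
Justified leading P/E = b/(r−g) = 0.69/(0.14−0.0537) = 7.9954

8.00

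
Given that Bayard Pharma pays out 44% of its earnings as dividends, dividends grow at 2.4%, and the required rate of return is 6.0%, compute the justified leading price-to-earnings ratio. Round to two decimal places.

Justified leading P/E = b/(r−g) = 0.44/(0.06−0.024) = 12.2222

12.22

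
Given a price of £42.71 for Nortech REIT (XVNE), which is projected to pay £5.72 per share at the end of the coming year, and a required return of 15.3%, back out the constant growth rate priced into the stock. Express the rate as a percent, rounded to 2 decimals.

From P₀ = D₁/(r − g), the implied growth is g = r − D₁/P₀.
g = 0.153 − 5.72/42.71 = 0.153 − 0.13393 = 0.01907

1.91%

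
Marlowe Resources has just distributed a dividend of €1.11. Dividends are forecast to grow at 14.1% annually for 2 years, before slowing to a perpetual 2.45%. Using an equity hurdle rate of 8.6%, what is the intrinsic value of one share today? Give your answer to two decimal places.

Two-stage DDM. Project D₁…D_2 at 0.141, terminal growth 0.0245, discount at r = 0.086.
D_1 = 1.2665
D_2 = 1.4451
Terminal value at t=2: TV = D_3/(r−g) = 1.4805/(0.086−0.0245) = 24.0730
P₀ = 1.2665/(1+0.086)^1 + 1.4451/(1+0.086)^2 + 24.0730/(1+0.086)^2 = 22.8028

€22.80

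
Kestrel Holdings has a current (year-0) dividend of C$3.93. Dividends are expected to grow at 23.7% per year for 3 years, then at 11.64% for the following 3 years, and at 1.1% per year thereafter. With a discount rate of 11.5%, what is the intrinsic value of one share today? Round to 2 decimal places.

C$83.07

Three-stage DDM. Project D₁…D_6; terminal Gordon value at t=6 with g = 0.011; discount at r = 0.115.
D_1 = 4.8614
D_2 = 6.0136
D_3 = 7.4388
D_4 = 8.3047
D_5 = 9.2713
D_6 = 10.3505
TV_6 = 10.4644/(0.115−0.011) = 100.6188
P₀ = Σ Dₜ/(1+r)ᵗ + TV_6/(1+r)^6 = 83.0665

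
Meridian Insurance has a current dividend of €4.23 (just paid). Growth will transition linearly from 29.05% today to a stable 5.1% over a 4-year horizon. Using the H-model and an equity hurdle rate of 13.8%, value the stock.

H-model: P₀ = D₀[(1+g_L) + H(g_S−g_L)]/(r−g_L), with H = 4/2 = 2.
P₀ = 4.23 × [(1+0.051) + 2×(0.2905−0.051)] / (0.138−0.051)
   = 4.23 × 1.5300 / 0.087 = 74.3897

€74.39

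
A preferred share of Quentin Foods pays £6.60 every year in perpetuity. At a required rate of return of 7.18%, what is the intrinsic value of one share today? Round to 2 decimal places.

Zero-growth DDM (perpetuity): P₀ = D/r = 6.60 / 0.0718 = 91.9220

£91.92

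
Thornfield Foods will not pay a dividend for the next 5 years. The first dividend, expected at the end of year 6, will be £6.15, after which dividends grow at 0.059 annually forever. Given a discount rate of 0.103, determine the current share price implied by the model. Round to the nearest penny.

Deferred-dividend DDM. At t=5 the remaining stream is a growing perpetuity with first payment D_6 = 6.15.
V_5 = D_6/(r−g) = 6.15/(0.103−0.059) = 139.7727
P₀ = V_5/(1+r)^5 = 139.7727/(1+0.103)^5 = 85.6140

£85.61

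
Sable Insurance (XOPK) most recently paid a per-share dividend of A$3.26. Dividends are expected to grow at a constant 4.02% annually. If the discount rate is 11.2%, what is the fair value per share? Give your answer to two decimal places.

A$47.23

Gordon growth model: P₀ = D₁/(r − g). D₁ = 3.26 × (1 + 0.0402) = 3.3911.
P₀ = 3.3911 / (0.112 − 0.0402) = 3.3911 / 0.0718 = 47.2291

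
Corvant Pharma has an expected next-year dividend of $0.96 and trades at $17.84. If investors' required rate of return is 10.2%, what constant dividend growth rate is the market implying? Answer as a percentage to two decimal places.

From P₀ = D₁/(r − g), the implied growth is g = r − D₁/P₀.
g = 0.102 − 0.96/17.84 = 0.102 − 0.05381 = 0.04819

4.82%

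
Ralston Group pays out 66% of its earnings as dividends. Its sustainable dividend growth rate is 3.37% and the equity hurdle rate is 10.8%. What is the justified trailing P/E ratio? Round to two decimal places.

9.18

Justified trailing P/E = b(1+g)/(r−g) = 0.66×(1+0.0337)/(0.108−0.0337) = 9.1823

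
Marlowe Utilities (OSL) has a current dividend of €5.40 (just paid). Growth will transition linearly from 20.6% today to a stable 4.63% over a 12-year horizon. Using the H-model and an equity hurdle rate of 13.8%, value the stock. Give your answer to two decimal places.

€118.04

H-model: P₀ = D₀[(1+g_L) + H(g_S−g_L)]/(r−g_L), with H = 12/2 = 6.
P₀ = 5.40 × [(1+0.0463) + 6×(0.206−0.0463)] / (0.138−0.0463)
   = 5.40 × 2.0045 / 0.0917 = 118.0403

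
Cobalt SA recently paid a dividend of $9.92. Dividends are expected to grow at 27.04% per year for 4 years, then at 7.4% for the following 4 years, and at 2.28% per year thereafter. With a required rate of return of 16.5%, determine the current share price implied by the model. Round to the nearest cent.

Three-stage DDM. Project D₁…D_8; terminal Gordon value at t=8 with g = 0.0228; discount at r = 0.165.
D_1 = 12.6024
D_2 = 16.0100
D_3 = 20.3392
D_4 = 25.8389
D_5 = 27.7510
D_6 = 29.8045
D_7 = 32.0101
D_8 = 34.3788
TV_8 = 35.1626/(0.165−0.0228) = 247.2759
P₀ = Σ Dₜ/(1+r)ᵗ + TV_8/(1+r)^8 = 168.3533

$168.35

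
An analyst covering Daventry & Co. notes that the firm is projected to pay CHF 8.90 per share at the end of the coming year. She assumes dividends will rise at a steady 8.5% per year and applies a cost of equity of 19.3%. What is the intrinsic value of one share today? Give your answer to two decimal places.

Gordon growth model: P₀ = D₁/(r − g), with D₁ = 8.90 given directly.
P₀ = 8.9000 / (0.193 − 0.085) = 8.9000 / 0.108 = 82.4074

CHF 82.41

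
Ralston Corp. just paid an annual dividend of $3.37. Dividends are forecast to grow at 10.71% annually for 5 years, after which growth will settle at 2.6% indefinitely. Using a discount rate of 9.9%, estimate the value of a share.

Two-stage DDM. Project D₁…D_5 at 0.1071, terminal growth 0.026, discount at r = 0.099.
D_1 = 3.7309
D_2 = 4.1305
D_3 = 4.5729
D_4 = 5.0626
D_5 = 5.6049
Terminal value at t=5: TV = D_6/(r−g) = 5.7506/(0.099−0.026) = 78.7750
P₀ = 3.7309/(1+0.099)^1 + 4.1305/(1+0.099)^2 + 4.5729/(1+0.099)^3 + 5.0626/(1+0.099)^4 + 5.6049/(1+0.099)^5 + 78.7750/(1+0.099)^5 = 66.3623

$66.36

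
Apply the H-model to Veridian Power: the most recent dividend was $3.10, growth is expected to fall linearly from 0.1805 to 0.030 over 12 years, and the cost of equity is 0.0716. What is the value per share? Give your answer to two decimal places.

$144.05

H-model: P₀ = D₀[(1+g_L) + H(g_S−g_L)]/(r−g_L), with H = 12/2 = 6.
P₀ = 3.10 × [(1+0.03) + 6×(0.1805−0.03)] / (0.0716−0.03)
   = 3.10 × 1.9330 / 0.0416 = 144.0457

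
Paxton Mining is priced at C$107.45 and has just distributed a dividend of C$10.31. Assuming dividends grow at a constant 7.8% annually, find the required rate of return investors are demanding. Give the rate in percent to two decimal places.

18.14%

Rearranging the constant-growth DDM: r = D₁/P₀ + g.
D₁ = 10.31 × (1 + 0.078) = 11.1142.
r = 11.1142 / 107.45 + 0.078 = 0.10344 + 0.078 = 0.18144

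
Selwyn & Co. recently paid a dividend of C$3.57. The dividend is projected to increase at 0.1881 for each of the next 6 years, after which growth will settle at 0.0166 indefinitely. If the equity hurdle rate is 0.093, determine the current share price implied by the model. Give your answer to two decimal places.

Two-stage DDM. Project D₁…D_6 at 0.1881, terminal growth 0.0166, discount at r = 0.093.
D_1 = 4.2415
D_2 = 5.0393
D_3 = 5.9872
D_4 = 7.1134
D_5 = 8.4515
D_6 = 10.0412
Terminal value at t=6: TV = D_7/(r−g) = 10.2079/(0.093−0.0166) = 133.6112
P₀ = 4.2415/(1+0.093)^1 + 5.0393/(1+0.093)^2 + 5.9872/(1+0.093)^3 + 7.1134/(1+0.093)^4 + 8.4515/(1+0.093)^5 + 10.0412/(1+0.093)^6 + 133.6112/(1+0.093)^6 = 107.3406

C$107.34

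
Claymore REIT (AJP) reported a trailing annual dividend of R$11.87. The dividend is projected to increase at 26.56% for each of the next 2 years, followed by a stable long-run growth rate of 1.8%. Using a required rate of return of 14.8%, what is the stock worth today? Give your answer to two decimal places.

R$140.48

Two-stage DDM. Project D₁…D_2 at 0.2656, terminal growth 0.018, discount at r = 0.148.
D_1 = 15.0227
D_2 = 19.0127
Terminal value at t=2: TV = D_3/(r−g) = 19.3549/(0.148−0.018) = 148.8840
P₀ = 15.0227/(1+0.148)^1 + 19.0127/(1+0.148)^2 + 148.8840/(1+0.148)^2 = 140.4827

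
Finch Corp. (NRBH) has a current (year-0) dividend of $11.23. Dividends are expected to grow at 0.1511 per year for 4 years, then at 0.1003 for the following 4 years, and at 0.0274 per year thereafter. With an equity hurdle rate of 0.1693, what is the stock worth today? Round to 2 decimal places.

Three-stage DDM. Project D₁…D_8; terminal Gordon value at t=8 with g = 0.0274; discount at r = 0.1693.
D_1 = 12.9269
D_2 = 14.8801
D_3 = 17.1285
D_4 = 19.7166
D_5 = 21.6942
D_6 = 23.8701
D_7 = 26.2643
D_8 = 28.8986
TV_8 = 29.6904/(0.1693−0.0274) = 209.2346
P₀ = Σ Dₜ/(1+r)ᵗ + TV_8/(1+r)^8 = 139.3921

$139.39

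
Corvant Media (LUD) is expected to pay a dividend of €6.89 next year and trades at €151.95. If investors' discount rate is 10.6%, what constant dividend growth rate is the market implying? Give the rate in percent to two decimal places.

6.07%

From P₀ = D₁/(r − g), the implied growth is g = r − D₁/P₀.
g = 0.106 − 6.89/151.95 = 0.106 − 0.04534 = 0.06066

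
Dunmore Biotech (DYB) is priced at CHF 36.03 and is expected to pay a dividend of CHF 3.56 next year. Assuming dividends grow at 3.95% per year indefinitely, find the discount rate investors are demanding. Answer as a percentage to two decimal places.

Rearranging the constant-growth DDM: r = D₁/P₀ + g.
r = 3.5600 / 36.03 + 0.0395 = 0.09881 + 0.0395 = 0.13831

13.83%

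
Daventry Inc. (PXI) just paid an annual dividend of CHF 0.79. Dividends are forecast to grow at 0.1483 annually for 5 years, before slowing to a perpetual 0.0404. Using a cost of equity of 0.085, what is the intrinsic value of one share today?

CHF 29.17

Two-stage DDM. Project D₁…D_5 at 0.1483, terminal growth 0.0404, discount at r = 0.085.
D_1 = 0.9072
D_2 = 1.0417
D_3 = 1.1962
D_4 = 1.3736
D_5 = 1.5773
Terminal value at t=5: TV = D_6/(r−g) = 1.6410/(0.085−0.0404) = 36.7934
P₀ = 0.9072/(1+0.085)^1 + 1.0417/(1+0.085)^2 + 1.1962/(1+0.085)^3 + 1.3736/(1+0.085)^4 + 1.5773/(1+0.085)^5 + 36.7934/(1+0.085)^5 = 29.1668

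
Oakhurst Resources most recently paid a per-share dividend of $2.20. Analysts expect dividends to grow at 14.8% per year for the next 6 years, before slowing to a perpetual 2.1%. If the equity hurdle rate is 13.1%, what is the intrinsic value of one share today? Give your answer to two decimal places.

$36.24

Two-stage DDM. Project D₁…D_6 at 0.148, terminal growth 0.021, discount at r = 0.131.
D_1 = 2.5256
D_2 = 2.8994
D_3 = 3.3285
D_4 = 3.8211
D_5 = 4.3866
D_6 = 5.0359
Terminal value at t=6: TV = D_7/(r−g) = 5.1416/(0.131−0.021) = 46.7420
P₀ = 2.5256/(1+0.131)^1 + 2.8994/(1+0.131)^2 + 3.3285/(1+0.131)^3 + 3.8211/(1+0.131)^4 + 4.3866/(1+0.131)^5 + 5.0359/(1+0.131)^6 + 46.7420/(1+0.131)^6 = 36.2443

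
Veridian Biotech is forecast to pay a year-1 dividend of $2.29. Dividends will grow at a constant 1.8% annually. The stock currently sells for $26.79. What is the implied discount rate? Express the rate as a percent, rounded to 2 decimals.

Rearranging the constant-growth DDM: r = D₁/P₀ + g.
r = 2.2900 / 26.79 + 0.018 = 0.08548 + 0.018 = 0.10348

10.35%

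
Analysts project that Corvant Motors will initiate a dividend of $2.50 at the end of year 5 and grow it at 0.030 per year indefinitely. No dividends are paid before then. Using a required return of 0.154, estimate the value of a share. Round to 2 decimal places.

$11.37

Deferred-dividend DDM. At t=4 the remaining stream is a growing perpetuity with first payment D_5 = 2.50.
V_4 = D_5/(r−g) = 2.50/(0.154−0.03) = 20.1613
P₀ = V_4/(1+r)^4 = 20.1613/(1+0.154)^4 = 11.3683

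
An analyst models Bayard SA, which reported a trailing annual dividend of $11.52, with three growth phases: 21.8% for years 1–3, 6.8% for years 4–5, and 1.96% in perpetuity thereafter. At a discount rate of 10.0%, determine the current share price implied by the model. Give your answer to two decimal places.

$259.41

Three-stage DDM. Project D₁…D_5; terminal Gordon value at t=5 with g = 0.0196; discount at r = 0.1.
D_1 = 14.0314
D_2 = 17.0902
D_3 = 20.8159
D_4 = 22.2313
D_5 = 23.7431
TV_5 = 24.2084/(0.1−0.0196) = 301.0999
P₀ = Σ Dₜ/(1+r)ᵗ + TV_5/(1+r)^5 = 259.4054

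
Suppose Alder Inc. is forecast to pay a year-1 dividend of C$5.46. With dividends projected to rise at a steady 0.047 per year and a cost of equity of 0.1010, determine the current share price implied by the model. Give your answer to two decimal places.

C$101.11

Gordon growth model: P₀ = D₁/(r − g), with D₁ = 5.46 given directly.
P₀ = 5.4600 / (0.101 − 0.047) = 5.4600 / 0.054 = 101.1111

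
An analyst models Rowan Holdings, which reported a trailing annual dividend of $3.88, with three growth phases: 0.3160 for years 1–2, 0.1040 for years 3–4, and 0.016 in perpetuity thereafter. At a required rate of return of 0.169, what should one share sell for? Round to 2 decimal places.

$47.44

Three-stage DDM. Project D₁…D_4; terminal Gordon value at t=4 with g = 0.016; discount at r = 0.169.
D_1 = 5.1061
D_2 = 6.7196
D_3 = 7.4184
D_4 = 8.1900
TV_4 = 8.3210/(0.169−0.016) = 54.3856
P₀ = Σ Dₜ/(1+r)ᵗ + TV_4/(1+r)^4 = 47.4367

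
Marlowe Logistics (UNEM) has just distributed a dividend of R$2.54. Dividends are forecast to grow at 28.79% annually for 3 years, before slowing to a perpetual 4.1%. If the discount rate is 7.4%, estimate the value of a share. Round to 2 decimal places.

Two-stage DDM. Project D₁…D_3 at 0.2879, terminal growth 0.041, discount at r = 0.074.
D_1 = 3.2713
D_2 = 4.2131
D_3 = 5.4260
Terminal value at t=3: TV = D_4/(r−g) = 5.6485/(0.074−0.041) = 171.1658
P₀ = 3.2713/(1+0.074)^1 + 4.2131/(1+0.074)^2 + 5.4260/(1+0.074)^3 + 171.1658/(1+0.074)^3 = 149.2452

R$149.25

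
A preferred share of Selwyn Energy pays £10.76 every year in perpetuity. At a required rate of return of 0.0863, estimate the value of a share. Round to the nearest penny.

Zero-growth DDM (perpetuity): P₀ = D/r = 10.76 / 0.0863 = 124.6813

£124.68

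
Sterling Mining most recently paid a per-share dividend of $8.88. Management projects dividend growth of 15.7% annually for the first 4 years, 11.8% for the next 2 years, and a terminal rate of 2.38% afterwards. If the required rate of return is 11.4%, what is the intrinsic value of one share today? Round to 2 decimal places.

Three-stage DDM. Project D₁…D_6; terminal Gordon value at t=6 with g = 0.0238; discount at r = 0.114.
D_1 = 10.2742
D_2 = 11.8872
D_3 = 13.7535
D_4 = 15.9128
D_5 = 17.7905
D_6 = 19.8898
TV_6 = 20.3632/(0.114−0.0238) = 225.7556
P₀ = Σ Dₜ/(1+r)ᵗ + TV_6/(1+r)^6 = 177.9801

$177.98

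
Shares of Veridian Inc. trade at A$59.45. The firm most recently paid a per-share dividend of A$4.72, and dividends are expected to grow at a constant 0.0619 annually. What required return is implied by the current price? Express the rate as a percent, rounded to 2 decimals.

14.62%

Rearranging the constant-growth DDM: r = D₁/P₀ + g.
D₁ = 4.72 × (1 + 0.0619) = 5.0122.
r = 5.0122 / 59.45 + 0.0619 = 0.08431 + 0.0619 = 0.14621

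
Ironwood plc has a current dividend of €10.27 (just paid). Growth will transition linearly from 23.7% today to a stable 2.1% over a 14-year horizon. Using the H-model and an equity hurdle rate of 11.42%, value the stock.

H-model: P₀ = D₀[(1+g_L) + H(g_S−g_L)]/(r−g_L), with H = 14/2 = 7.
P₀ = 10.27 × [(1+0.021) + 7×(0.237−0.021)] / (0.1142−0.021)
   = 10.27 × 2.5330 / 0.0932 = 279.1192

€279.12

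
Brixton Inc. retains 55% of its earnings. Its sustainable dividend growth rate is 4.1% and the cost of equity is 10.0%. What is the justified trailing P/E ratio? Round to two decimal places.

Payout ratio b = 1 − 0.55 = 0.45.
Justified trailing P/E = b(1+g)/(r−g) = 0.45×(1+0.041)/(0.1−0.041) = 7.9398

7.94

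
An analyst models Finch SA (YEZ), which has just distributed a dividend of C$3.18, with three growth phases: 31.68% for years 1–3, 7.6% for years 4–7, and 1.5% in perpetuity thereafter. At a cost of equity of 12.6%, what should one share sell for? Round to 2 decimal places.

C$70.12

Three-stage DDM. Project D₁…D_7; terminal Gordon value at t=7 with g = 0.015; discount at r = 0.126.
D_1 = 4.1874
D_2 = 5.5140
D_3 = 7.2608
D_4 = 7.8127
D_5 = 8.4064
D_6 = 9.0453
D_7 = 9.7328
TV_7 = 9.8787/(0.126−0.015) = 88.9977
P₀ = Σ Dₜ/(1+r)ᵗ + TV_7/(1+r)^7 = 70.1174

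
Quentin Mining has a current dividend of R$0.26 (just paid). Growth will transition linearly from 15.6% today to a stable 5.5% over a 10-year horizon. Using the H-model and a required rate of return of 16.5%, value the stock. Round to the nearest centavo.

R$3.69

H-model: P₀ = D₀[(1+g_L) + H(g_S−g_L)]/(r−g_L), with H = 10/2 = 5.
P₀ = 0.26 × [(1+0.055) + 5×(0.156−0.055)] / (0.165−0.055)
   = 0.26 × 1.5600 / 0.11 = 3.6873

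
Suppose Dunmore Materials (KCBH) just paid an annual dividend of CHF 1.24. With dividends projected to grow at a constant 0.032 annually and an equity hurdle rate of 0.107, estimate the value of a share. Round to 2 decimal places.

Gordon growth model: P₀ = D₁/(r − g). D₁ = 1.24 × (1 + 0.032) = 1.2797.
P₀ = 1.2797 / (0.107 − 0.032) = 1.2797 / 0.075 = 17.0624

CHF 17.06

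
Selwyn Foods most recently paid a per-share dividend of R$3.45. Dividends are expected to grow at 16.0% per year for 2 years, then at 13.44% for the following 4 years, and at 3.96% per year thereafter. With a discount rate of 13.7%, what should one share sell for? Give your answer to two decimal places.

R$59.37

Three-stage DDM. Project D₁…D_6; terminal Gordon value at t=6 with g = 0.0396; discount at r = 0.137.
D_1 = 4.0020
D_2 = 4.6423
D_3 = 5.2662
D_4 = 5.9740
D_5 = 6.7769
D_6 = 7.6878
TV_6 = 7.9922/(0.137−0.0396) = 82.0554
P₀ = Σ Dₜ/(1+r)ᵗ + TV_6/(1+r)^6 = 59.3719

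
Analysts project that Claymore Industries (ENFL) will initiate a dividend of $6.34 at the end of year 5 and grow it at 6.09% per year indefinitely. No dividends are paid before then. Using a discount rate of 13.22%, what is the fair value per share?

Deferred-dividend DDM. At t=4 the remaining stream is a growing perpetuity with first payment D_5 = 6.34.
V_4 = D_5/(r−g) = 6.34/(0.1322−0.0609) = 88.9201
P₀ = V_4/(1+r)^4 = 88.9201/(1+0.1322)^4 = 54.1137

$54.11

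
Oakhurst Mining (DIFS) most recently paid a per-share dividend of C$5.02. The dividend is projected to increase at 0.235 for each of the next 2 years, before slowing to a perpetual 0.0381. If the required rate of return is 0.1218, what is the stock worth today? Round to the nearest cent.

Two-stage DDM. Project D₁…D_2 at 0.235, terminal growth 0.0381, discount at r = 0.1218.
D_1 = 6.1997
D_2 = 7.6566
Terminal value at t=2: TV = D_3/(r−g) = 7.9483/(0.1218−0.0381) = 94.9623
P₀ = 6.1997/(1+0.1218)^1 + 7.6566/(1+0.1218)^2 + 94.9623/(1+0.1218)^2 = 87.0715

C$87.07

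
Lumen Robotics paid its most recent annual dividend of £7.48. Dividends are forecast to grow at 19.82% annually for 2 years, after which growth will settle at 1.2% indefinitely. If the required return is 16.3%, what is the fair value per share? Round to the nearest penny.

£68.86

Two-stage DDM. Project D₁…D_2 at 0.1982, terminal growth 0.012, discount at r = 0.163.
D_1 = 8.9625
D_2 = 10.7389
Terminal value at t=2: TV = D_3/(r−g) = 10.8678/(0.163−0.012) = 71.9720
P₀ = 8.9625/(1+0.163)^1 + 10.7389/(1+0.163)^2 + 71.9720/(1+0.163)^2 = 68.8574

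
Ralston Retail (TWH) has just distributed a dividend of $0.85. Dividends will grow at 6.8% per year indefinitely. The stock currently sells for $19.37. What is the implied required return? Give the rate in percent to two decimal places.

11.49%

Rearranging the constant-growth DDM: r = D₁/P₀ + g.
D₁ = 0.85 × (1 + 0.068) = 0.9078.
r = 0.9078 / 19.37 + 0.068 = 0.04687 + 0.068 = 0.11487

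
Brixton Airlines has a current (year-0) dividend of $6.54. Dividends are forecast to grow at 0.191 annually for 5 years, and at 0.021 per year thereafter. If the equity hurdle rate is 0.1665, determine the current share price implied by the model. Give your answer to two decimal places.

Two-stage DDM. Project D₁…D_5 at 0.191, terminal growth 0.021, discount at r = 0.1665.
D_1 = 7.7891
D_2 = 9.2769
D_3 = 11.0487
D_4 = 13.1591
D_5 = 15.6724
Terminal value at t=5: TV = D_6/(r−g) = 16.0016/(0.1665−0.021) = 109.9764
P₀ = 7.7891/(1+0.1665)^1 + 9.2769/(1+0.1665)^2 + 11.0487/(1+0.1665)^3 + 13.1591/(1+0.1665)^4 + 15.6724/(1+0.1665)^5 + 109.9764/(1+0.1665)^5 = 85.7375

$85.74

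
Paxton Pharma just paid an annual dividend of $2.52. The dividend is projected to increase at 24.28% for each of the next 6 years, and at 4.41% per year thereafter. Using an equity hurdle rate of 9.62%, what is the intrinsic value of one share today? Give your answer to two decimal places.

Two-stage DDM. Project D₁…D_6 at 0.2428, terminal growth 0.0441, discount at r = 0.0962.
D_1 = 3.1319
D_2 = 3.8923
D_3 = 4.8373
D_4 = 6.0118
D_5 = 7.4715
D_6 = 9.2856
Terminal value at t=6: TV = D_7/(r−g) = 9.6951/(0.0962−0.0441) = 186.0854
P₀ = 3.1319/(1+0.0962)^1 + 3.8923/(1+0.0962)^2 + 4.8373/(1+0.0962)^3 + 6.0118/(1+0.0962)^4 + 7.4715/(1+0.0962)^5 + 9.2856/(1+0.0962)^6 + 186.0854/(1+0.0962)^6 = 131.2475

$131.25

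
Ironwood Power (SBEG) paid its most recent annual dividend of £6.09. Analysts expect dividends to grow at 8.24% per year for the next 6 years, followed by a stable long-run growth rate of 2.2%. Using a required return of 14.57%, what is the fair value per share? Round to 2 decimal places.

£65.87

Two-stage DDM. Project D₁…D_6 at 0.0824, terminal growth 0.022, discount at r = 0.1457.
D_1 = 6.5918
D_2 = 7.1350
D_3 = 7.7229
D_4 = 8.3593
D_5 = 9.0481
D_6 = 9.7936
Terminal value at t=6: TV = D_7/(r−g) = 10.0091/(0.1457−0.022) = 80.9143
P₀ = 6.5918/(1+0.1457)^1 + 7.1350/(1+0.1457)^2 + 7.7229/(1+0.1457)^3 + 8.3593/(1+0.1457)^4 + 9.0481/(1+0.1457)^5 + 9.7936/(1+0.1457)^6 + 80.9143/(1+0.1457)^6 = 65.8666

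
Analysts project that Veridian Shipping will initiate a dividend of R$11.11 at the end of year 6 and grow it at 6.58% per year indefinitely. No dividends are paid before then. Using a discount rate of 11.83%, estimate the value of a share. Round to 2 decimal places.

Deferred-dividend DDM. At t=5 the remaining stream is a growing perpetuity with first payment D_6 = 11.11.
V_5 = D_6/(r−g) = 11.11/(0.1183−0.0658) = 211.6190
P₀ = V_5/(1+r)^5 = 211.6190/(1+0.1183)^5 = 120.9938

R$120.99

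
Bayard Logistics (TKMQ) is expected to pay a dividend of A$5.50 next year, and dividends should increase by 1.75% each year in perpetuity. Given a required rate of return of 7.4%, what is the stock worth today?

Gordon growth model: P₀ = D₁/(r − g), with D₁ = 5.50 given directly.
P₀ = 5.5000 / (0.074 − 0.0175) = 5.5000 / 0.0565 = 97.3451

A$97.35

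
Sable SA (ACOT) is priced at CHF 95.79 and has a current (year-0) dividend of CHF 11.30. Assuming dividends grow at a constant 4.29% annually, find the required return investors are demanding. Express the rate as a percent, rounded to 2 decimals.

Rearranging the constant-growth DDM: r = D₁/P₀ + g.
D₁ = 11.30 × (1 + 0.0429) = 11.7848.
r = 11.7848 / 95.79 + 0.0429 = 0.12303 + 0.0429 = 0.16593

16.59%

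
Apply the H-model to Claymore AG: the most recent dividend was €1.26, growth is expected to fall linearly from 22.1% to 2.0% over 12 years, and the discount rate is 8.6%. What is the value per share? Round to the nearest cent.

H-model: P₀ = D₀[(1+g_L) + H(g_S−g_L)]/(r−g_L), with H = 12/2 = 6.
P₀ = 1.26 × [(1+0.02) + 6×(0.221−0.02)] / (0.086−0.02)
   = 1.26 × 2.2260 / 0.066 = 42.4964

€42.50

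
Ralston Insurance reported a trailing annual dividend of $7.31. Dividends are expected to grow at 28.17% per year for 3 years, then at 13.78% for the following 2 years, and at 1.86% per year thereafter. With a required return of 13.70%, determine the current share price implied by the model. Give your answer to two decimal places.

Three-stage DDM. Project D₁…D_5; terminal Gordon value at t=5 with g = 0.0186; discount at r = 0.137.
D_1 = 9.3692
D_2 = 12.0085
D_3 = 15.3913
D_4 = 17.5123
D_5 = 19.9255
TV_5 = 20.2961/(0.137−0.0186) = 171.4196
P₀ = Σ Dₜ/(1+r)ᵗ + TV_5/(1+r)^5 = 139.1756

$139.18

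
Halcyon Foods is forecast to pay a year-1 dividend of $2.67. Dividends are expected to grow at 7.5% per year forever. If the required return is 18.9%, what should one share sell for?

$23.42

Gordon growth model: P₀ = D₁/(r − g), with D₁ = 2.67 given directly.
P₀ = 2.6700 / (0.189 − 0.075) = 2.6700 / 0.114 = 23.4211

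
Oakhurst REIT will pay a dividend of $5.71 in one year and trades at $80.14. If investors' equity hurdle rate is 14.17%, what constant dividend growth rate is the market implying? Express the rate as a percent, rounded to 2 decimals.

From P₀ = D₁/(r − g), the implied growth is g = r − D₁/P₀.
g = 0.1417 − 5.71/80.14 = 0.1417 − 0.07125 = 0.07045

7.04%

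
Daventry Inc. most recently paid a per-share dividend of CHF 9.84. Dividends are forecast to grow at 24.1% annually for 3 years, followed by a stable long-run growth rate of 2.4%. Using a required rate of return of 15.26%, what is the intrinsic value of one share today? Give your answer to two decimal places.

Two-stage DDM. Project D₁…D_3 at 0.241, terminal growth 0.024, discount at r = 0.1526.
D_1 = 12.2114
D_2 = 15.1544
D_3 = 18.8066
Terminal value at t=3: TV = D_4/(r−g) = 19.2580/(0.1526−0.024) = 149.7509
P₀ = 12.2114/(1+0.1526)^1 + 15.1544/(1+0.1526)^2 + 18.8066/(1+0.1526)^3 + 149.7509/(1+0.1526)^3 = 132.0829

CHF 132.08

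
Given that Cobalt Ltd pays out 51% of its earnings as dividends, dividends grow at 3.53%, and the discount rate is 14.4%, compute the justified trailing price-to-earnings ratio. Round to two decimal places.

Justified trailing P/E = b(1+g)/(r−g) = 0.51×(1+0.0353)/(0.144−0.0353) = 4.8574

4.86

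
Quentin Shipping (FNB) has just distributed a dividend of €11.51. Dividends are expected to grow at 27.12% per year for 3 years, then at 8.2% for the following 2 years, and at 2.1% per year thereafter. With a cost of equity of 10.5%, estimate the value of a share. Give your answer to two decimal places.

Three-stage DDM. Project D₁…D_5; terminal Gordon value at t=5 with g = 0.021; discount at r = 0.105.
D_1 = 14.6315
D_2 = 18.5996
D_3 = 23.6438
D_4 = 25.5826
D_5 = 27.6803
TV_5 = 28.2616/(0.105−0.021) = 336.4480
P₀ = Σ Dₜ/(1+r)ᵗ + TV_5/(1+r)^5 = 284.1828

€284.18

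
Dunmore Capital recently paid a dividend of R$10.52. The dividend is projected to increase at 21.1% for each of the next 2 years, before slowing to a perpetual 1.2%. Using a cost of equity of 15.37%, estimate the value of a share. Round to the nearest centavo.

Two-stage DDM. Project D₁…D_2 at 0.211, terminal growth 0.012, discount at r = 0.1537.
D_1 = 12.7397
D_2 = 15.4278
Terminal value at t=2: TV = D_3/(r−g) = 15.6129/(0.1537−0.012) = 110.1830
P₀ = 12.7397/(1+0.1537)^1 + 15.4278/(1+0.1537)^2 + 110.1830/(1+0.1537)^2 = 105.4141

R$105.41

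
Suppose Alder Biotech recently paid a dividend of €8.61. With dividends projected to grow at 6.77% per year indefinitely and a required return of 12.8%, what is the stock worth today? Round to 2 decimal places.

€152.45

Gordon growth model: P₀ = D₁/(r − g). D₁ = 8.61 × (1 + 0.0677) = 9.1929.
P₀ = 9.1929 / (0.128 − 0.0677) = 9.1929 / 0.0603 = 152.4527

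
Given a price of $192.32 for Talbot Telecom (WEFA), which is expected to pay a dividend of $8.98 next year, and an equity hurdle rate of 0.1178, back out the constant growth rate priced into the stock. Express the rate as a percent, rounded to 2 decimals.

7.11%

From P₀ = D₁/(r − g), the implied growth is g = r − D₁/P₀.
g = 0.1178 − 8.98/192.32 = 0.1178 − 0.04669 = 0.07111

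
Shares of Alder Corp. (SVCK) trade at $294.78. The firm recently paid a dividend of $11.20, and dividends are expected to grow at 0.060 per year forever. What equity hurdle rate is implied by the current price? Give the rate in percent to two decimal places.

10.03%

Rearranging the constant-growth DDM: r = D₁/P₀ + g.
D₁ = 11.20 × (1 + 0.06) = 11.8720.
r = 11.8720 / 294.78 + 0.06 = 0.04027 + 0.06 = 0.10027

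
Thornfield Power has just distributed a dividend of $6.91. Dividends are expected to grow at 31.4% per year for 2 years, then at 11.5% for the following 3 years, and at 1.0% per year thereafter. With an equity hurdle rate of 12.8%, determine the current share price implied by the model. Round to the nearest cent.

Three-stage DDM. Project D₁…D_5; terminal Gordon value at t=5 with g = 0.01; discount at r = 0.128.
D_1 = 9.0797
D_2 = 11.9308
D_3 = 13.3028
D_4 = 14.8326
D_5 = 16.5384
TV_5 = 16.7038/(0.128−0.01) = 141.5575
P₀ = Σ Dₜ/(1+r)ᵗ + TV_5/(1+r)^5 = 122.4281

$122.43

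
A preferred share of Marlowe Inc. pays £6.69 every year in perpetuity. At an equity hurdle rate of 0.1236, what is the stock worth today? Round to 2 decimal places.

Zero-growth DDM (perpetuity): P₀ = D/r = 6.69 / 0.1236 = 54.1262

£54.13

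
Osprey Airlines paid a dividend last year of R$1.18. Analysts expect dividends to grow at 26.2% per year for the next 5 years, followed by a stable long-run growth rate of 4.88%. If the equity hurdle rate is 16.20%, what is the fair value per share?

R$24.13

Two-stage DDM. Project D₁…D_5 at 0.262, terminal growth 0.0488, discount at r = 0.162.
D_1 = 1.4892
D_2 = 1.8793
D_3 = 2.3717
D_4 = 2.9931
D_5 = 3.7773
Terminal value at t=5: TV = D_6/(r−g) = 3.9616/(0.162−0.0488) = 34.9965
P₀ = 1.4892/(1+0.162)^1 + 1.8793/(1+0.162)^2 + 2.3717/(1+0.162)^3 + 2.9931/(1+0.162)^4 + 3.7773/(1+0.162)^5 + 34.9965/(1+0.162)^5 = 24.1291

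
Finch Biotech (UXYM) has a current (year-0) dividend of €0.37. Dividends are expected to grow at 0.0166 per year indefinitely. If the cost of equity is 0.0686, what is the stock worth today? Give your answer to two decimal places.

€7.23

Gordon growth model: P₀ = D₁/(r − g). D₁ = 0.37 × (1 + 0.0166) = 0.3761.
P₀ = 0.3761 / (0.0686 − 0.0166) = 0.3761 / 0.052 = 7.2335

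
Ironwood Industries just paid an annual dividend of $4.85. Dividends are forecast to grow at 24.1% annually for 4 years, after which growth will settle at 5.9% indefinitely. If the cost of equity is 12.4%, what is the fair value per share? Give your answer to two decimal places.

Two-stage DDM. Project D₁…D_4 at 0.241, terminal growth 0.059, discount at r = 0.124.
D_1 = 6.0189
D_2 = 7.4694
D_3 = 9.2695
D_4 = 11.5035
Terminal value at t=4: TV = D_5/(r−g) = 12.1822/(0.124−0.059) = 187.4181
P₀ = 6.0189/(1+0.124)^1 + 7.4694/(1+0.124)^2 + 9.2695/(1+0.124)^3 + 11.5035/(1+0.124)^4 + 187.4181/(1+0.124)^4 = 142.4230

$142.42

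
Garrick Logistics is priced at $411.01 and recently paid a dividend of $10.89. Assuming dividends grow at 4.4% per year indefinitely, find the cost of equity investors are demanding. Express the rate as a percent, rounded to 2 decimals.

7.17%

Rearranging the constant-growth DDM: r = D₁/P₀ + g.
D₁ = 10.89 × (1 + 0.044) = 11.3692.
r = 11.3692 / 411.01 + 0.044 = 0.02766 + 0.044 = 0.07166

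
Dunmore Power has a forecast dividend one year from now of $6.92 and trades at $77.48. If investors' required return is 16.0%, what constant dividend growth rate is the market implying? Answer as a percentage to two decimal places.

7.07%

From P₀ = D₁/(r − g), the implied growth is g = r − D₁/P₀.
g = 0.16 − 6.92/77.48 = 0.16 − 0.08931 = 0.07069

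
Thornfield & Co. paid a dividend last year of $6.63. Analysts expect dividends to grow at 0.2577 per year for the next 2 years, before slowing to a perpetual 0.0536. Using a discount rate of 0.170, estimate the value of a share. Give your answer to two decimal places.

$84.13

Two-stage DDM. Project D₁…D_2 at 0.2577, terminal growth 0.0536, discount at r = 0.17.
D_1 = 8.3386
D_2 = 10.4874
Terminal value at t=2: TV = D_3/(r−g) = 11.0495/(0.17−0.0536) = 94.9271
P₀ = 8.3386/(1+0.17)^1 + 10.4874/(1+0.17)^2 + 94.9271/(1+0.17)^2 = 84.1337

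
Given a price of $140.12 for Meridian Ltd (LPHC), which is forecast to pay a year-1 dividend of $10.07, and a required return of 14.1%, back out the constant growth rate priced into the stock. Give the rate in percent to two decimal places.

From P₀ = D₁/(r − g), the implied growth is g = r − D₁/P₀.
g = 0.141 − 10.07/140.12 = 0.141 − 0.07187 = 0.06913

6.91%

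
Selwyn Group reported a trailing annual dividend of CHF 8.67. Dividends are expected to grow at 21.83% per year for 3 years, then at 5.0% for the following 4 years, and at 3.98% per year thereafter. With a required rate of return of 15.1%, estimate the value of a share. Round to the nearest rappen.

CHF 128.62

Three-stage DDM. Project D₁…D_7; terminal Gordon value at t=7 with g = 0.0398; discount at r = 0.151.
D_1 = 10.5627
D_2 = 12.8685
D_3 = 15.6777
D_4 = 16.4616
D_5 = 17.2846
D_6 = 18.1489
D_7 = 19.0563
TV_7 = 19.8148/(0.151−0.0398) = 178.1903
P₀ = Σ Dₜ/(1+r)ᵗ + TV_7/(1+r)^7 = 128.6155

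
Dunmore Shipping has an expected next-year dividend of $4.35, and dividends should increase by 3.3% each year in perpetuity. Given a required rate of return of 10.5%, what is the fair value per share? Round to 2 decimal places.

$60.42

Gordon growth model: P₀ = D₁/(r − g), with D₁ = 4.35 given directly.
P₀ = 4.3500 / (0.105 − 0.033) = 4.3500 / 0.072 = 60.4167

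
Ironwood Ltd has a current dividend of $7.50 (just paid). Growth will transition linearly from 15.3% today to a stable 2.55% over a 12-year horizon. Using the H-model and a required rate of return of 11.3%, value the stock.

H-model: P₀ = D₀[(1+g_L) + H(g_S−g_L)]/(r−g_L), with H = 12/2 = 6.
P₀ = 7.50 × [(1+0.0255) + 6×(0.153−0.0255)] / (0.113−0.0255)
   = 7.50 × 1.7905 / 0.0875 = 153.4714

$153.47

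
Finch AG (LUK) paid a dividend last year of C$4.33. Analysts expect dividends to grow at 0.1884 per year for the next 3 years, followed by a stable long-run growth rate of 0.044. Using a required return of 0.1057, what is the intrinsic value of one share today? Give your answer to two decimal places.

Two-stage DDM. Project D₁…D_3 at 0.1884, terminal growth 0.044, discount at r = 0.1057.
D_1 = 5.1458
D_2 = 6.1152
D_3 = 7.2673
Terminal value at t=3: TV = D_4/(r−g) = 7.5871/(0.1057−0.044) = 122.9677
P₀ = 5.1458/(1+0.1057)^1 + 6.1152/(1+0.1057)^2 + 7.2673/(1+0.1057)^3 + 122.9677/(1+0.1057)^3 = 105.9979

C$106.00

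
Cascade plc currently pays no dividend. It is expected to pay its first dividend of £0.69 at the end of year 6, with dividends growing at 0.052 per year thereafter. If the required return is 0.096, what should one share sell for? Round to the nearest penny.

Deferred-dividend DDM. At t=5 the remaining stream is a growing perpetuity with first payment D_6 = 0.69.
V_5 = D_6/(r−g) = 0.69/(0.096−0.052) = 15.6818
P₀ = V_5/(1+r)^5 = 15.6818/(1+0.096)^5 = 9.9162

£9.92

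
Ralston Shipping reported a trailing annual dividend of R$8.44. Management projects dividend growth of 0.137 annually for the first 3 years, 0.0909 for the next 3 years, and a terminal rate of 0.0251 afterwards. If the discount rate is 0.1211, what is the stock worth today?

Three-stage DDM. Project D₁…D_6; terminal Gordon value at t=6 with g = 0.0251; discount at r = 0.1211.
D_1 = 9.5963
D_2 = 10.9110
D_3 = 12.4058
D_4 = 13.5335
D_5 = 14.7636
D_6 = 16.1057
TV_6 = 16.5099/(0.1211−0.0251) = 171.9783
P₀ = Σ Dₜ/(1+r)ᵗ + TV_6/(1+r)^6 = 137.6779

R$137.68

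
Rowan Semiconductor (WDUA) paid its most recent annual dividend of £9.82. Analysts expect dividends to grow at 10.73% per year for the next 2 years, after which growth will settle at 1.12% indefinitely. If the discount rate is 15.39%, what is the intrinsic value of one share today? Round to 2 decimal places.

Two-stage DDM. Project D₁…D_2 at 0.1073, terminal growth 0.0112, discount at r = 0.1539.
D_1 = 10.8737
D_2 = 12.0404
Terminal value at t=2: TV = D_3/(r−g) = 12.1753/(0.1539−0.0112) = 85.3209
P₀ = 10.8737/(1+0.1539)^1 + 12.0404/(1+0.1539)^2 + 85.3209/(1+0.1539)^2 = 82.5457

£82.55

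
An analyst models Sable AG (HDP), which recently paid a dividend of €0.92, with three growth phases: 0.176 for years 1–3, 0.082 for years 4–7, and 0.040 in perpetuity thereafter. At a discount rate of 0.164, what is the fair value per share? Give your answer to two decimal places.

Three-stage DDM. Project D₁…D_7; terminal Gordon value at t=7 with g = 0.04; discount at r = 0.164.
D_1 = 1.0819
D_2 = 1.2723
D_3 = 1.4963
D_4 = 1.6190
D_5 = 1.7517
D_6 = 1.8954
D_7 = 2.0508
TV_7 = 2.1328/(0.164−0.04) = 17.2001
P₀ = Σ Dₜ/(1+r)ᵗ + TV_7/(1+r)^7 = 11.9304

€11.93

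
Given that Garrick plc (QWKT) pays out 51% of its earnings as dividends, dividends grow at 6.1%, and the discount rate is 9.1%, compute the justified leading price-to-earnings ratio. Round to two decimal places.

17.00

Justified leading P/E = b/(r−g) = 0.51/(0.091−0.061) = 17.0000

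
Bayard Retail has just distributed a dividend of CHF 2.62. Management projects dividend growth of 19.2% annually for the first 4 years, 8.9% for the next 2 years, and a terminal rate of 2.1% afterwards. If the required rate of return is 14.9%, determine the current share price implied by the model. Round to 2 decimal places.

CHF 38.85

Three-stage DDM. Project D₁…D_6; terminal Gordon value at t=6 with g = 0.021; discount at r = 0.149.
D_1 = 3.1230
D_2 = 3.7227
D_3 = 4.4374
D_4 = 5.2894
D_5 = 5.7602
D_6 = 6.2728
TV_6 = 6.4045/(0.149−0.021) = 50.0355
P₀ = Σ Dₜ/(1+r)ᵗ + TV_6/(1+r)^6 = 38.8452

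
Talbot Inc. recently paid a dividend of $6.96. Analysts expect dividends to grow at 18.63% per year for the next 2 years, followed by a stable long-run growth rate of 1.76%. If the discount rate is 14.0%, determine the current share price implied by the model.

Two-stage DDM. Project D₁…D_2 at 0.1863, terminal growth 0.0176, discount at r = 0.14.
D_1 = 8.2566
D_2 = 9.7949
Terminal value at t=2: TV = D_3/(r−g) = 9.9673/(0.14−0.0176) = 81.4318
P₀ = 8.2566/(1+0.14)^1 + 9.7949/(1+0.14)^2 + 81.4318/(1+0.14)^2 = 77.4386

$77.44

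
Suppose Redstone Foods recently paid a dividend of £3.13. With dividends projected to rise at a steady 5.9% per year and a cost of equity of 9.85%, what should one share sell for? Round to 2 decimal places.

£83.92

Gordon growth model: P₀ = D₁/(r − g). D₁ = 3.13 × (1 + 0.059) = 3.3147.
P₀ = 3.3147 / (0.0985 − 0.059) = 3.3147 / 0.0395 = 83.9157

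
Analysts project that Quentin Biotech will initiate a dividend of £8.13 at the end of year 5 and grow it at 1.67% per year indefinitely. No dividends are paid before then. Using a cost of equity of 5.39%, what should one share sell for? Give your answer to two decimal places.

Deferred-dividend DDM. At t=4 the remaining stream is a growing perpetuity with first payment D_5 = 8.13.
V_4 = D_5/(r−g) = 8.13/(0.0539−0.0167) = 218.5484
P₀ = V_4/(1+r)^4 = 218.5484/(1+0.0539)^4 = 177.1536

£177.15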